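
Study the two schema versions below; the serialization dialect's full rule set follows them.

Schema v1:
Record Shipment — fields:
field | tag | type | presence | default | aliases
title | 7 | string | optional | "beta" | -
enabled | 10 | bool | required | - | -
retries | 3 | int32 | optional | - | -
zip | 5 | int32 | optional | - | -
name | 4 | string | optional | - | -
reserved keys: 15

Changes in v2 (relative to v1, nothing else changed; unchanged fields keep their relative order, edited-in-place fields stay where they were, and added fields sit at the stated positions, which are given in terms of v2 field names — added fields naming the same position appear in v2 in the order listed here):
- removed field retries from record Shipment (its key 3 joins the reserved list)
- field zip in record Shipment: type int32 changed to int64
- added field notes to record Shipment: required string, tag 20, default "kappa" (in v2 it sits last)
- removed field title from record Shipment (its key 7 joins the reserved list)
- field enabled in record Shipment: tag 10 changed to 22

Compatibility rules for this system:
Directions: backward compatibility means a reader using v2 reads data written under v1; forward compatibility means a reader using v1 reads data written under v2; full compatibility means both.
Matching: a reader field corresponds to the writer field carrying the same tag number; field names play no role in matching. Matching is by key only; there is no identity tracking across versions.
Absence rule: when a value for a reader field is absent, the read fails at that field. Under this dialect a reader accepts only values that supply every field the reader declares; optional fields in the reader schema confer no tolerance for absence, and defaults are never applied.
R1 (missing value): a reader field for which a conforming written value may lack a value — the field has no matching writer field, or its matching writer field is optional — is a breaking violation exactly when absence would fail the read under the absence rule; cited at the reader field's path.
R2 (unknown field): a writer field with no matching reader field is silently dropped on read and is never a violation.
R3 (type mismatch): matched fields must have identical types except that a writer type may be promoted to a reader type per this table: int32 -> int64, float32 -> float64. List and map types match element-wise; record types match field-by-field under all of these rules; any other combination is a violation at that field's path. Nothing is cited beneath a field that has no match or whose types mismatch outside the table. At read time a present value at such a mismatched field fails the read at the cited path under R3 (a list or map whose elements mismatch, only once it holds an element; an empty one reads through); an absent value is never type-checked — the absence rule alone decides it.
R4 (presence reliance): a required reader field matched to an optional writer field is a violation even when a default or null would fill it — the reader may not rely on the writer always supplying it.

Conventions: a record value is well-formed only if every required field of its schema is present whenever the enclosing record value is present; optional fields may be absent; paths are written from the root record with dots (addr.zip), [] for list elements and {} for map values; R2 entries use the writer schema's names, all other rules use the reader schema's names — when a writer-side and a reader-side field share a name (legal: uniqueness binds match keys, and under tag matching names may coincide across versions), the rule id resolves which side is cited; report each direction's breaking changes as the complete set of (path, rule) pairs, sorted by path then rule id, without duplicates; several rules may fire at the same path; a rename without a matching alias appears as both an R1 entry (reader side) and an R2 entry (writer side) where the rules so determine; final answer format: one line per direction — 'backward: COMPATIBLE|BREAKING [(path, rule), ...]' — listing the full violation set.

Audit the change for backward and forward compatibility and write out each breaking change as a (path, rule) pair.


backward: BREAKING [(enabled, R1), (name, R1), (notes, R1), (zip, R1)]; forward: BREAKING [(enabled, R1), (name, R1), (retries, R1), (title, R1), (zip, R1), (zip, R3)]

arrows below run writer -> reader for Shipment
backward on Shipment — v2 reading data written by v1:
  enabled has no writer counterpart
  writer optional, int32 -> int64: reader zip maps from writer zip
  writer optional, string -> string: reader name maps from writer name
  notes has no writer counterpart
  title (writer side), unknown to reader
  enabled (writer side), unknown to reader
  retries (writer side), unknown to reader
  R1 fires at enabled
  R1 fires at name
  R1 fires at notes
  R1 fires at zip
  => 4 violation(s): backward is BREAKING for Shipment
forward on Shipment — v1 reading data written by v2:
  title has no writer counterpart
  enabled has no writer counterpart
  retries has no writer counterpart
  writer optional, int64 -> int32: reader zip maps from writer zip
  writer optional, string -> string: reader name maps from writer name
  enabled (writer side), unknown to reader
  notes (writer side), unknown to reader
  R1 fires at enabled
  R1 fires at name
  R1 fires at retries
  R1 fires at title
  R1 fires at zip
  R3 fires at zip
  => 6 violation(s): forward is BREAKING for Shipment


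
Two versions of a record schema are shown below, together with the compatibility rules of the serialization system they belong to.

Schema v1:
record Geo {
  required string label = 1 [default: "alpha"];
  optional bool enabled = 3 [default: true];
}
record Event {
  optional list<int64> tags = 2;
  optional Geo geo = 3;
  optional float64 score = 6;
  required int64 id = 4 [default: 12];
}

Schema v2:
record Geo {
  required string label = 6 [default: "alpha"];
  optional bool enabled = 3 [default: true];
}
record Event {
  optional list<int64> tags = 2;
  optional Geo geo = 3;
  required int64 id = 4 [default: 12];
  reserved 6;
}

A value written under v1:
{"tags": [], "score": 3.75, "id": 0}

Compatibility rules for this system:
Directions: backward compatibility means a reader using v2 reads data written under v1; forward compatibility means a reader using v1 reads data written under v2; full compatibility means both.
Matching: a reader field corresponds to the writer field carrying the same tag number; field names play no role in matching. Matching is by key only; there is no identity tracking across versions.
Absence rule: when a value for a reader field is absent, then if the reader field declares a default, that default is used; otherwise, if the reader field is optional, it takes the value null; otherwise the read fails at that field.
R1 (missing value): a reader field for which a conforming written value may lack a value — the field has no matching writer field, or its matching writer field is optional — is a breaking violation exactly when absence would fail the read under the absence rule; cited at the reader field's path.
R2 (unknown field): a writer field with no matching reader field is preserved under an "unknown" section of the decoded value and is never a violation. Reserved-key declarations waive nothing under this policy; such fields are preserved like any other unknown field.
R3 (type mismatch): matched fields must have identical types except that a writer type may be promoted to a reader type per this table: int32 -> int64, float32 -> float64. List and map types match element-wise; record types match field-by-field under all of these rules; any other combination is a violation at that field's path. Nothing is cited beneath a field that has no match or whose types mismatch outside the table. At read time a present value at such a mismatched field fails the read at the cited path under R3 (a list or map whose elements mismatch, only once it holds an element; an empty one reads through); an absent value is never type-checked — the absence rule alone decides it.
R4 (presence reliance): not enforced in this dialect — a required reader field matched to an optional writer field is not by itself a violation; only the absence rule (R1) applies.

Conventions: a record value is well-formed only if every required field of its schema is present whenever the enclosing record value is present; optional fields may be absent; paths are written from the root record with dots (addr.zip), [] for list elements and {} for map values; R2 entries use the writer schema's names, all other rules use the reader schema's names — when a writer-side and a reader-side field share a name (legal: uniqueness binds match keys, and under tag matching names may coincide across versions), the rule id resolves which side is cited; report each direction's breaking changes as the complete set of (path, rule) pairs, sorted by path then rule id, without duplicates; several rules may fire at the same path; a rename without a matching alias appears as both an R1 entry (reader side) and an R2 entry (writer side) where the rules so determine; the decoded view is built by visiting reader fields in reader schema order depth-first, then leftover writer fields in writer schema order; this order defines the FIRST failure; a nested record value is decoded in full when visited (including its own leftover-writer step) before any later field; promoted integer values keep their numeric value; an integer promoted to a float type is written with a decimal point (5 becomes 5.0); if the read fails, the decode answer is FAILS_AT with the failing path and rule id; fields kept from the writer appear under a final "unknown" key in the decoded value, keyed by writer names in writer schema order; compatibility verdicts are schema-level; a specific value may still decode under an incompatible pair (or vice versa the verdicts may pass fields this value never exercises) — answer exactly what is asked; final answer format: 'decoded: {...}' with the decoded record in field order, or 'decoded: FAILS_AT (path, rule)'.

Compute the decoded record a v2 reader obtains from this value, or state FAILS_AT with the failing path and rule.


decoded: {"tags": [], "geo": null, "id": 0, "unknown": {"score": 3.75}}

in Event below, arrows point writer -> reader
migrating the Event value to v2:
  tags := []
  geo := null (absent, optional -> null)
  id := 0
  writer score: kept under "unknown"
  => decoded: {"tags": [], "geo": null, "id": 0, "unknown": {"score": 3.75}}
the rest of the Event diff is inert for this question:
  field label in record Geo: tag 1 changed to 6 -> inert under this dialect — no rule fires on Event and the result does not move


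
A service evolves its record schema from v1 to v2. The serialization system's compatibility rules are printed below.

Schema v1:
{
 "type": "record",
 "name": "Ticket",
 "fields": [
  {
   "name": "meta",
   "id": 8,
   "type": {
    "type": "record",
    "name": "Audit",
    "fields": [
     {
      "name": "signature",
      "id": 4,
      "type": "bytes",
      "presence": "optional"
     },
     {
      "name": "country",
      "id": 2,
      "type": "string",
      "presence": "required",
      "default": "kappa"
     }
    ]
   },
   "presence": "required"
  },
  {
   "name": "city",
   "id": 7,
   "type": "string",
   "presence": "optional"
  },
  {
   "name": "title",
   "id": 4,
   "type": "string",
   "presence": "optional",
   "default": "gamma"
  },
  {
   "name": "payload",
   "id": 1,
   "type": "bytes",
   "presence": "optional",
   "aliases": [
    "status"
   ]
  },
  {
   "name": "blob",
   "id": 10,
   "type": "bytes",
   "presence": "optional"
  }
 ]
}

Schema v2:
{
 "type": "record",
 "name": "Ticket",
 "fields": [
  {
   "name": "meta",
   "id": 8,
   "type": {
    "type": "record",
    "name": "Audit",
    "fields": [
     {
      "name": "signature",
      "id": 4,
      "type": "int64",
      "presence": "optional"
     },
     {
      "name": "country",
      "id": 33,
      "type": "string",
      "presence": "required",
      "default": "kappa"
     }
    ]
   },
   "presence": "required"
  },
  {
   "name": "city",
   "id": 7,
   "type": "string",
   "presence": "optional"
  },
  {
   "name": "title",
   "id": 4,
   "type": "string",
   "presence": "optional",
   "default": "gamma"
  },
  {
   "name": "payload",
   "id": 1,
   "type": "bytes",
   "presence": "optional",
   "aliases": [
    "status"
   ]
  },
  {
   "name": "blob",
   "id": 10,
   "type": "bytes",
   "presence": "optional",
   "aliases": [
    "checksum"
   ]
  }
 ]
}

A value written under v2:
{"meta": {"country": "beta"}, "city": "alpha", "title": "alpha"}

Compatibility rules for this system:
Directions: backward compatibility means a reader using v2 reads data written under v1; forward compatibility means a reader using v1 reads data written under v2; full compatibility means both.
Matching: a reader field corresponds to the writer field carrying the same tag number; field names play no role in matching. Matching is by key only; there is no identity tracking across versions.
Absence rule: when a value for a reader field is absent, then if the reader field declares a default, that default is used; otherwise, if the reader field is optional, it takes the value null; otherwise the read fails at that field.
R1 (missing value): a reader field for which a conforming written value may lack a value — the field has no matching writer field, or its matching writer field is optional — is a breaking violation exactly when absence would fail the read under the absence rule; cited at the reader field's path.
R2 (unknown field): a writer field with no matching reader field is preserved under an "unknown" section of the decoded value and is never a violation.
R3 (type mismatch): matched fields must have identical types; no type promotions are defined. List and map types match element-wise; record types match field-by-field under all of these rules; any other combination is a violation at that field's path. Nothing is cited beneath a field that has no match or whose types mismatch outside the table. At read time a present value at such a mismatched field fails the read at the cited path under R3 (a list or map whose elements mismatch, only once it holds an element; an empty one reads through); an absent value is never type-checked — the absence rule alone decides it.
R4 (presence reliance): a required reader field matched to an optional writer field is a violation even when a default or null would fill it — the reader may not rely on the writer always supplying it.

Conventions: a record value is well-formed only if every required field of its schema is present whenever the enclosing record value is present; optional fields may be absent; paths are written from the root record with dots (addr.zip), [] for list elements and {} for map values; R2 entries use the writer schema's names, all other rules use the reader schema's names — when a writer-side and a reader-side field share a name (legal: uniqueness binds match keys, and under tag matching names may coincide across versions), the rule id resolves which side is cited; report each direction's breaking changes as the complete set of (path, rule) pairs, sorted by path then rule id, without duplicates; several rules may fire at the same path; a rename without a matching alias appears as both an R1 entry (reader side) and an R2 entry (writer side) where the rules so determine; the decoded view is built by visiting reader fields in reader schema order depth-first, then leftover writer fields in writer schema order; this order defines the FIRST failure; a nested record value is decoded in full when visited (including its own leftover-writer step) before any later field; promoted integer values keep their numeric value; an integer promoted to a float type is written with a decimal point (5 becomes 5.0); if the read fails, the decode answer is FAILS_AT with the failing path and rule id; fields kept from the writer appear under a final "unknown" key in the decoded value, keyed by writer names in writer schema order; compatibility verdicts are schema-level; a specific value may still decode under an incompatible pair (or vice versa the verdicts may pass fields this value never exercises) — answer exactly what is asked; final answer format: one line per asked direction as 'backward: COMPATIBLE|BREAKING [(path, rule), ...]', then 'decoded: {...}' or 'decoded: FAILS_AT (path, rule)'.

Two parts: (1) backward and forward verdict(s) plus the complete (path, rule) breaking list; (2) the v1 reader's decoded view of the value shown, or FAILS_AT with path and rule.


arrows below run writer -> reader for Ticket
backward for Ticket (reader v2, writer v1):
  meta: Audit -> Audit, writer required; from meta
  city: string -> string, writer optional; from city
  title: string -> string, writer optional; from title
  payload: bytes -> bytes, writer optional; from payload
  blob: bytes -> bytes, writer optional; from blob
  meta.signature: bytes -> int64, writer optional; from meta.signature
  meta.country: no writer match
  leftover writer field: meta.country
  rule R3 violated at meta.signature
  => 1 violation(s): backward is BREAKING for Ticket
forward for Ticket (reader v1, writer v2):
  meta: Audit -> Audit, writer required; from meta
  city: string -> string, writer optional; from city
  title: string -> string, writer optional; from title
  payload: bytes -> bytes, writer optional; from payload
  blob: bytes -> bytes, writer optional; from blob
  meta.signature: int64 -> bytes, writer optional; from meta.signature
  meta.country: no writer match
  leftover writer field: meta.country
  rule R3 violated at meta.signature
  => 1 violation(s): forward is BREAKING for Ticket
decode walk for Ticket under reader schema v1:
  meta.signature := null (not supplied -> null)
  meta.country := "kappa" (no value, default fills)
  writer meta.country: kept under "unknown"
  city := "alpha"
  title := "alpha"
  payload := null (not supplied -> null)
  blob := null (not supplied -> null)
  => decoded: {"meta": {"signature": null, "country": "kappa", "unknown": {"country": "beta"}}, "city": "alpha", "title": "alpha", "payload": null, "blob": null}

backward: BREAKING [(meta.signature, R3)]; forward: BREAKING [(meta.signature, R3)]; decoded: {"meta": {"signature": null, "country": "kappa", "unknown": {"country": "beta"}}, "city": "alpha", "title": "alpha", "payload": null, "blob": null}


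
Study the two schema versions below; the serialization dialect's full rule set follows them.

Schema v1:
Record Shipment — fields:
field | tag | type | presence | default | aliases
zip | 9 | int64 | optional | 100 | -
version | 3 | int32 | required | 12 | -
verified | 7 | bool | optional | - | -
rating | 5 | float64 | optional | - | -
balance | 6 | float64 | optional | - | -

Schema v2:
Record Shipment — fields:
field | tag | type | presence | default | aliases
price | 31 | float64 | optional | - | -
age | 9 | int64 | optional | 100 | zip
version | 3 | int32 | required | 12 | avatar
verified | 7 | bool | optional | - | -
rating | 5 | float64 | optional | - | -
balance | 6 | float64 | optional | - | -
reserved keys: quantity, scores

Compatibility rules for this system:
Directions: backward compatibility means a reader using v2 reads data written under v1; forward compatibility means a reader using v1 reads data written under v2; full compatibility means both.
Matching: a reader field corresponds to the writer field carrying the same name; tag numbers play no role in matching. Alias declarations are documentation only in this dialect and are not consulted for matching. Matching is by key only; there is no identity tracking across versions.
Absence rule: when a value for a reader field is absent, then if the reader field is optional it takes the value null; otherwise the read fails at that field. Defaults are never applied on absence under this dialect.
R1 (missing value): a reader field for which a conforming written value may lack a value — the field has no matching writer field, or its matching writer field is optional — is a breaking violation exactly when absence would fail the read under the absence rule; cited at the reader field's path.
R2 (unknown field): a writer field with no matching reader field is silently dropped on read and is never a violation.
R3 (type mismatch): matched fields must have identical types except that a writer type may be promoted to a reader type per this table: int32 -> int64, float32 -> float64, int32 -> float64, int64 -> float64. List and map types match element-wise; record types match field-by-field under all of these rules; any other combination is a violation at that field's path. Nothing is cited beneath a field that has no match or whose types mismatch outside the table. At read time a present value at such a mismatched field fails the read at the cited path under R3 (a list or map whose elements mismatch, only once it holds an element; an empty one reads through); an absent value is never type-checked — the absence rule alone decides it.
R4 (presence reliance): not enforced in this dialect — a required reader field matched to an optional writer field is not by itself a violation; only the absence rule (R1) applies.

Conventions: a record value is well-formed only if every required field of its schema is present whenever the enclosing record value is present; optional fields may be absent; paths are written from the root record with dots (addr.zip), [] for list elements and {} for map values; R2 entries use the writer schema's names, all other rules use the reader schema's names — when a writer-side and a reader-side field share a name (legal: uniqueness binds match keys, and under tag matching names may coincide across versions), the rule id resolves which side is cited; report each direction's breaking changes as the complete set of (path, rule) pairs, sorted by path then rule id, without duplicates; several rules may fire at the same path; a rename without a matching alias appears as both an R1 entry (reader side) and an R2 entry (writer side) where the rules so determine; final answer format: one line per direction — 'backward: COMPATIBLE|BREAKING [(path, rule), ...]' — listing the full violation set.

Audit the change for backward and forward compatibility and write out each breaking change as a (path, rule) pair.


backward: COMPATIBLE []; forward: COMPATIBLE []

in Shipment below, arrows point writer -> reader
backward on Shipment — v2 reading data written by v1:
  price: no writer-side match
  age: no writer-side match
  version: int32 -> int32, writer required; from version
  verified: bool -> bool, writer optional; from verified
  rating: float64 -> float64, writer optional; from rating
  balance: float64 -> float64, writer optional; from balance
  zip (writer side), unknown to reader
  nothing fires on Shipment: backward is COMPATIBLE
forward on Shipment — v1 reading data written by v2:
  zip: no writer-side match
  version: int32 -> int32, writer required; from version
  verified: bool -> bool, writer optional; from verified
  rating: float64 -> float64, writer optional; from rating
  balance: float64 -> float64, writer optional; from balance
  price (writer side), unknown to reader
  age (writer side), unknown to reader
  nothing fires on Shipment: forward is COMPATIBLE


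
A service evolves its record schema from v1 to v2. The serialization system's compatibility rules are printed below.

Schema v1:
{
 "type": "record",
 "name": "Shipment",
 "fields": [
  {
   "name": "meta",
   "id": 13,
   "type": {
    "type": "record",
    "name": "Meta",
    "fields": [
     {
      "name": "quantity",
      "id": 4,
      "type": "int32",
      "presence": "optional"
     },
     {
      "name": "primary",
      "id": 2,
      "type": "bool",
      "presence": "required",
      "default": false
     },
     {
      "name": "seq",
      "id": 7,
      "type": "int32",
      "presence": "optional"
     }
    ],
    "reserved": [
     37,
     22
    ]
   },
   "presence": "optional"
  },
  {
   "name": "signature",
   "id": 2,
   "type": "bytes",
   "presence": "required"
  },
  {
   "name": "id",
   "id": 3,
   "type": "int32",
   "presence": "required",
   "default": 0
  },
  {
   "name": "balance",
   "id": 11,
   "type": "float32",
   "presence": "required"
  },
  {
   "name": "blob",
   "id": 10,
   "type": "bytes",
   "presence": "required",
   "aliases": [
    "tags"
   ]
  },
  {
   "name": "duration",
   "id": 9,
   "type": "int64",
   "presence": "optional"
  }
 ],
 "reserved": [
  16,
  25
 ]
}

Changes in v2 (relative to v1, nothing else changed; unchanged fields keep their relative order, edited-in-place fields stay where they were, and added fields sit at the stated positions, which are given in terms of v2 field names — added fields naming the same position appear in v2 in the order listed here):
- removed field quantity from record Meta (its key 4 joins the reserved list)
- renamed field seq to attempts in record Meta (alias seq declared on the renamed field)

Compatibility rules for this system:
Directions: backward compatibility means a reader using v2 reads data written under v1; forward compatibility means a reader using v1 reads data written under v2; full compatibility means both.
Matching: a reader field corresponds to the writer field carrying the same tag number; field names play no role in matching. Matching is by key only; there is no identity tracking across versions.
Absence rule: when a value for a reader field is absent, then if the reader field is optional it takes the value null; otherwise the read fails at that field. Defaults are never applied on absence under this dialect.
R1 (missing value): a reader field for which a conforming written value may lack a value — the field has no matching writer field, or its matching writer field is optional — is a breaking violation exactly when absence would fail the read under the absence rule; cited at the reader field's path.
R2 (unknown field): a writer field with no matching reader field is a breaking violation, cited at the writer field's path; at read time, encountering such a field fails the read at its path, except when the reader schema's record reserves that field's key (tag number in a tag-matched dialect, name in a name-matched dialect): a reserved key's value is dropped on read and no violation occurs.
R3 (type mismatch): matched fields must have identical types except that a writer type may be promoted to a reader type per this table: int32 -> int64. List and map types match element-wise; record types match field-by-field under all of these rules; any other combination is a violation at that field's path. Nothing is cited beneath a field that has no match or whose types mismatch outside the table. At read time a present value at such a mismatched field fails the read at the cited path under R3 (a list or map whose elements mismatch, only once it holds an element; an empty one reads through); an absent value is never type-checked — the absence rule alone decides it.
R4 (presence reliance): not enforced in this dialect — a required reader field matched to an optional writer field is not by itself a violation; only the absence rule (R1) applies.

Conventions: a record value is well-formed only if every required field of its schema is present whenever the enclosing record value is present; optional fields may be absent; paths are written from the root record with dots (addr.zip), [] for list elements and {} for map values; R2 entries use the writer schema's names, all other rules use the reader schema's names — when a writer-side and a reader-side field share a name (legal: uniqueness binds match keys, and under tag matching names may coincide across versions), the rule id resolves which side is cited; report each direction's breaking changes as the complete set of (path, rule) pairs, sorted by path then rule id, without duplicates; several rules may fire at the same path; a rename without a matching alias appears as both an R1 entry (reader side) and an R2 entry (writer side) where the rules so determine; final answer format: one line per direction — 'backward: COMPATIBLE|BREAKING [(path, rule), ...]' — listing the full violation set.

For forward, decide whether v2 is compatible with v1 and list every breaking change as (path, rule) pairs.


arrows below run writer -> reader for Shipment
checking forward for Shipment: reader v1 against writer v2:
  meta: Meta -> Meta, writer optional; from meta
  signature: bytes -> bytes, writer required; from signature
  id: int32 -> int32, writer required; from id
  balance: float32 -> float32, writer required; from balance
  blob: bytes -> bytes, writer required; from blob
  duration: int64 -> int64, writer optional; from duration
  no writer field matches reader meta.quantity
  meta.primary: bool -> bool, writer required; from meta.primary
  meta.seq: int32 -> int32, writer optional; from meta.attempts
  => forward: COMPATIBLE
ruling out the remaining Shipment differences:
  removed field quantity from record Meta (its key 4 joins the reserved list) -> fires no rule on Shipment, leaving the asked answer as it is
  renamed field seq to attempts in record Meta (alias seq declared on the renamed field) -> fires no rule on Shipment, leaving the asked answer as it is

forward: COMPATIBLE []


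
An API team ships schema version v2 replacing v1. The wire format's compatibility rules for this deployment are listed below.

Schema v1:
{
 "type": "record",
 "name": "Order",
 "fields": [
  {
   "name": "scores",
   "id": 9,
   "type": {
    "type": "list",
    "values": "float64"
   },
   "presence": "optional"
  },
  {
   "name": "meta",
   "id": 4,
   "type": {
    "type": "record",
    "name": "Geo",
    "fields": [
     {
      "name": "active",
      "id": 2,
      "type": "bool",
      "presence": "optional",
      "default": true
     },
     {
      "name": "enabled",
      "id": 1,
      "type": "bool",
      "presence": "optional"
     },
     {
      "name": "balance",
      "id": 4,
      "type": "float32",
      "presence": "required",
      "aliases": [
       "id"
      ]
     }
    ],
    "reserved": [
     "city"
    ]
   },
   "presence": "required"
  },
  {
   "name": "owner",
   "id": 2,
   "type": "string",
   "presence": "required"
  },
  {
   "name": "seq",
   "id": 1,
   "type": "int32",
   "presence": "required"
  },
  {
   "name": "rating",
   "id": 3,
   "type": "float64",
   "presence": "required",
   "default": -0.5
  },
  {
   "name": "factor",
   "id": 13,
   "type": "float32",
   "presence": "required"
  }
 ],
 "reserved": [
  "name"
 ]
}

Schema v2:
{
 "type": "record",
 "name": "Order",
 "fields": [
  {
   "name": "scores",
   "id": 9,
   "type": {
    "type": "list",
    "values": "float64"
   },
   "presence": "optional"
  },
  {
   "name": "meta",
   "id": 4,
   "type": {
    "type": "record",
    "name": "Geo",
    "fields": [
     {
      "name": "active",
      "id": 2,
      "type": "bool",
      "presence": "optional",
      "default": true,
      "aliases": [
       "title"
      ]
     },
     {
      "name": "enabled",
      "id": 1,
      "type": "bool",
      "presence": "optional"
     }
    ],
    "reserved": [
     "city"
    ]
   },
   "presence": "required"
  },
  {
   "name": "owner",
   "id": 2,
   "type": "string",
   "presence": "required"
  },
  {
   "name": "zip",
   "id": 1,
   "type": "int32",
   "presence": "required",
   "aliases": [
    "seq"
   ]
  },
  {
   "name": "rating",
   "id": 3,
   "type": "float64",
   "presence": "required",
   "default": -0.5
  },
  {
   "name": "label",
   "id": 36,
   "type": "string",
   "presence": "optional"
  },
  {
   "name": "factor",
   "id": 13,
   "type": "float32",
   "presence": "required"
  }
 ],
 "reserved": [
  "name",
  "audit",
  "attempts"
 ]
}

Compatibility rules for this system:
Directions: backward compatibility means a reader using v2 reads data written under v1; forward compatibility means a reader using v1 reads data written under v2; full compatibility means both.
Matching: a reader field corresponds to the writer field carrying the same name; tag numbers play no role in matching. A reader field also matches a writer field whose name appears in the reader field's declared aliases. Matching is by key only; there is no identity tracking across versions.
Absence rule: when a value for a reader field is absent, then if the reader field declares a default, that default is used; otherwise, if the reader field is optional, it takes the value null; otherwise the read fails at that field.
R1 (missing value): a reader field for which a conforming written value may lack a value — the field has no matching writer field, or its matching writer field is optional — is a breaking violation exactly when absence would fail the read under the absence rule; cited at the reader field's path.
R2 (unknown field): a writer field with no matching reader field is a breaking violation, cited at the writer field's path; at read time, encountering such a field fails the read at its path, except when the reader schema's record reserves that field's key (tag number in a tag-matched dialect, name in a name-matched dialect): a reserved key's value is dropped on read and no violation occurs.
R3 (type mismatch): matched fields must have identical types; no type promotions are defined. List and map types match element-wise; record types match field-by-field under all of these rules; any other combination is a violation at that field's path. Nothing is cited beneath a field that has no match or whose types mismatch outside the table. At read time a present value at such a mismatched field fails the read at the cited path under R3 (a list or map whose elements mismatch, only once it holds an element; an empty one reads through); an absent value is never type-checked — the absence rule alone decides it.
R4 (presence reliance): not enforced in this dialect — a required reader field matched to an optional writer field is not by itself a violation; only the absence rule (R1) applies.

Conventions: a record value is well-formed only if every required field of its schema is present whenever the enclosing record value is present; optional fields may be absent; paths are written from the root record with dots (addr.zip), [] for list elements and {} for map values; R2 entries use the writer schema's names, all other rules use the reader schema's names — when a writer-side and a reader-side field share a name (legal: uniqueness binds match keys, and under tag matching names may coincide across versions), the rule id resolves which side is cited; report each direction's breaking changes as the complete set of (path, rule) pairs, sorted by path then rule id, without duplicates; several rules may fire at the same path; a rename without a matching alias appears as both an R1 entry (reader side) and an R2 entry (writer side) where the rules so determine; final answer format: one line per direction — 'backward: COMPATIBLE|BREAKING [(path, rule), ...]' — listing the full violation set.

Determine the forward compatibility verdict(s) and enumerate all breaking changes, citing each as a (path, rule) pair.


each type pair in Order: writer, then reader
forward analysis of Order with v1 as reader and v2 as writer:
  scores <- scores (list<float64> -> list<float64>, writer optional)
  meta <- meta (Geo -> Geo, writer required)
  owner <- owner (string -> string, writer required)
  seq: no writer-side match
  rating <- rating (float64 -> float64, writer required)
  factor <- factor (float32 -> float32, writer required)
  leftover writer field: zip
  leftover writer field: label
  meta.active <- meta.active (bool -> bool, writer optional)
  meta.enabled <- meta.enabled (bool -> bool, writer optional)
  meta.balance: no writer-side match
  violation R2 at label
  violation R1 at meta.balance
  violation R1 at seq
  violation R2 at zip
  => forward verdict for Order: BREAKING, 4 violation(s)

forward: BREAKING [(label, R2), (meta.balance, R1), (seq, R1), (zip, R2)]


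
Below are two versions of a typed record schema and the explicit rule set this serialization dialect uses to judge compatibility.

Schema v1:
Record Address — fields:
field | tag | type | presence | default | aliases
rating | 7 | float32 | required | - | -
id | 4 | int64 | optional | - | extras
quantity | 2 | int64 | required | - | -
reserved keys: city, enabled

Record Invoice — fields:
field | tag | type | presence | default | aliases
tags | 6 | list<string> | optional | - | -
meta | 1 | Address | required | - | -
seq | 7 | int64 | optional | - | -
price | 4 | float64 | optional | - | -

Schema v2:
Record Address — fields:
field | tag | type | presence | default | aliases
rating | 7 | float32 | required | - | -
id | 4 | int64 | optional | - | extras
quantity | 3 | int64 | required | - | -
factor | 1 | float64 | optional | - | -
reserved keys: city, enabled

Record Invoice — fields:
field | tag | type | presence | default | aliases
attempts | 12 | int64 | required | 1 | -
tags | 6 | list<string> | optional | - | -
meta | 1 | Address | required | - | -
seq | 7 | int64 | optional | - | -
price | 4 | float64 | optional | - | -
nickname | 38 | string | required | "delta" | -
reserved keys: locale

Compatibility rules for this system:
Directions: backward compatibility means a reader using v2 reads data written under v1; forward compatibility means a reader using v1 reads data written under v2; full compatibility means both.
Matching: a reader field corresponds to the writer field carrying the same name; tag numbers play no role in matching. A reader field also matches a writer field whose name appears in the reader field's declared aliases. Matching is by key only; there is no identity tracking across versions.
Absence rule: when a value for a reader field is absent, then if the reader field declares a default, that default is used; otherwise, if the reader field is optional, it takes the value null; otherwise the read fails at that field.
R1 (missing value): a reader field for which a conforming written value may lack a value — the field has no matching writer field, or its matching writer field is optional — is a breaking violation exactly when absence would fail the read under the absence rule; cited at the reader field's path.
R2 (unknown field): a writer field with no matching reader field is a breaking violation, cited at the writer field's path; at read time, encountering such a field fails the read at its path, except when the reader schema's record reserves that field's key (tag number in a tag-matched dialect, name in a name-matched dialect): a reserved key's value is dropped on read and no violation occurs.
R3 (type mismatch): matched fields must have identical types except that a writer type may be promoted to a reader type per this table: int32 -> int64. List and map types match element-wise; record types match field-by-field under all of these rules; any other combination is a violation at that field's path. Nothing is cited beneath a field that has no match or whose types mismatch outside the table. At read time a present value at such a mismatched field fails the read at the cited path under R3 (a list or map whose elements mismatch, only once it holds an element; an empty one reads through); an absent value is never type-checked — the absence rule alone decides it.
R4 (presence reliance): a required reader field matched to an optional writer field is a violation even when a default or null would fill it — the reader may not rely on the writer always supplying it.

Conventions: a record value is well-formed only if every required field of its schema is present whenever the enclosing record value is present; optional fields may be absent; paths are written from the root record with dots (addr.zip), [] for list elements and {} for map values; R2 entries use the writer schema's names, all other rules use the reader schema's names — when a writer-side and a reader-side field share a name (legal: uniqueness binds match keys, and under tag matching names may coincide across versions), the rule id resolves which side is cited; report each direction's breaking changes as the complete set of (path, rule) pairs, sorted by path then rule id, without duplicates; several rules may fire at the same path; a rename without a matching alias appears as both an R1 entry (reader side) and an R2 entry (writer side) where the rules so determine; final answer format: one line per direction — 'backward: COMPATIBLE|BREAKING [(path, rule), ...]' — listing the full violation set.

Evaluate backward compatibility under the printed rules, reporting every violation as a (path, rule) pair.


backward: COMPATIBLE []

arrows below run writer -> reader for Invoice
backward analysis of Invoice with v2 as reader and v1 as writer:
  attempts: no writer match
  list<string> -> list<string>, writer optional: tags aligns to tags
  Address -> Address, writer required: meta aligns to meta
  int64 -> int64, writer optional: seq aligns to seq
  float64 -> float64, writer optional: price aligns to price
  nickname: no writer match
  float32 -> float32, writer required: meta.rating aligns to meta.rating
  int64 -> int64, writer optional: meta.id aligns to meta.id
  int64 -> int64, writer required: meta.quantity aligns to meta.quantity
  meta.factor: no writer match
  => no violations; backward on Invoice: COMPATIBLE
remaining Invoice differences; none change what is asked:
  added field factor to record Address: optional float64, tag 1 (in v2 it sits last) -> matters only for Invoice's forward compatibility — outside the asked direction
  field quantity in record Address: tag 2 changed to 3 -> triggers nothing under Invoice's printed rules — same verdict
  added field nickname to record Invoice: required string, tag 38, default "delta" (in v2 it sits last) -> matters only for Invoice's forward compatibility — outside the asked direction
  added field attempts to record Invoice: required int64, tag 12, default 1 (in v2 it sits immediately before tags) -> matters only for Invoice's forward compatibility — outside the asked direction
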